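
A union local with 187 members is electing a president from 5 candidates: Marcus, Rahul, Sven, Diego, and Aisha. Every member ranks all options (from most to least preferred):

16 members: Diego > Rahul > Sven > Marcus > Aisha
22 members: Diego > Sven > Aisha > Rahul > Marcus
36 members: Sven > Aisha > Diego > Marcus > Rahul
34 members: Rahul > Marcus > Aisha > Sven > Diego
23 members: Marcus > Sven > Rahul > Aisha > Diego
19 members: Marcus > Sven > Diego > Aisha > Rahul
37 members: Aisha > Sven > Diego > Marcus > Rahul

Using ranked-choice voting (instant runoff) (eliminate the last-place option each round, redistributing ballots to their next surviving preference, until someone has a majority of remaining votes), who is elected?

Round 1: Marcus 42, Rahul 34, Sven 36, Diego 38, Aisha 37. Eliminate Rahul.
Round 2: Marcus 76, Sven 36, Diego 38, Aisha 37. Eliminate Sven.
Round 3: Marcus 76, Diego 38, Aisha 73. Eliminate Diego.
Round 4: Marcus 92, Aisha 95. Aisha has a majority.

Aisha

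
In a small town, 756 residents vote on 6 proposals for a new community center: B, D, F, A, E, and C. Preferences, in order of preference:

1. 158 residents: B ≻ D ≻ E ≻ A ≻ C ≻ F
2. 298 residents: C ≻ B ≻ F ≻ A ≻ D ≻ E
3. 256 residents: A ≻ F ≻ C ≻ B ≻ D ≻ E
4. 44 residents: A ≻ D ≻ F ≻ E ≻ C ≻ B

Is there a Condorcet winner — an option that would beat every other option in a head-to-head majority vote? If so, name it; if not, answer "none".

Checking pairwise contests:
C beats B 598–158.
B beats D 712–44.
B beats F 456–300.
B beats A 456–300.
B beats E 712–44.
A beats C 458–298.
Every option loses at least one head-to-head, so there is no Condorcet winner.

none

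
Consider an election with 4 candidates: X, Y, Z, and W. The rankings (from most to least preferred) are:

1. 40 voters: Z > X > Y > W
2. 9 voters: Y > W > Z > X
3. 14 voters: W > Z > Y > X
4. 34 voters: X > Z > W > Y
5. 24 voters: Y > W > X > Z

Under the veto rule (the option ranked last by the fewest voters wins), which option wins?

Last-place votes: X 23, Y 34, Z 24, W 40.
X is ranked last by the fewest voters, so X wins.

X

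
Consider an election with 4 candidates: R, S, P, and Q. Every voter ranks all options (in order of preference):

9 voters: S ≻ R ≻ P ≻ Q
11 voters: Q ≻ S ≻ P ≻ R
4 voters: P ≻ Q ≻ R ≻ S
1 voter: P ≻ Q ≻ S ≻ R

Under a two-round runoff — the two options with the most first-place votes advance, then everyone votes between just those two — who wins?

Round 1 first-place votes: R 0, S 9, P 5, Q 11.
Q and S advance.
Runoff: Q is preferred to S by 16 voters; S by 9.
Q wins the runoff.

Q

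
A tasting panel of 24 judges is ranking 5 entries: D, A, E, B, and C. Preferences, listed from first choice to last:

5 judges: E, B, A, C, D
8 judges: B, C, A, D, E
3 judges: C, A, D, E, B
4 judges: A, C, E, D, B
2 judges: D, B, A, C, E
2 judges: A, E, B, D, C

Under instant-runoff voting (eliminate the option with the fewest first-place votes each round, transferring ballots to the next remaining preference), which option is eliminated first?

Round 1: D 2, A 6, E 5, B 8, C 3. Eliminate D.

D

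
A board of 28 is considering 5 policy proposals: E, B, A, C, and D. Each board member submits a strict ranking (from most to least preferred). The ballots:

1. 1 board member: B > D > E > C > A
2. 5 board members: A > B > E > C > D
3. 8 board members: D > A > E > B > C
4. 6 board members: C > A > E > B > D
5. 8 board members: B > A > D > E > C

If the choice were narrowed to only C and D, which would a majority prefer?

D

Voters preferring C to D: 11; preferring D to C: 17.
D wins the head-to-head.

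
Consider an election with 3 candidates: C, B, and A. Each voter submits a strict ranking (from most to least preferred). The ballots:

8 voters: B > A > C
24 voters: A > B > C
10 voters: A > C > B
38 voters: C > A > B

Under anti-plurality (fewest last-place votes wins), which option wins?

A

Last-place votes: C 32, B 48, A 0.
A is ranked last by the fewest voters, so A wins.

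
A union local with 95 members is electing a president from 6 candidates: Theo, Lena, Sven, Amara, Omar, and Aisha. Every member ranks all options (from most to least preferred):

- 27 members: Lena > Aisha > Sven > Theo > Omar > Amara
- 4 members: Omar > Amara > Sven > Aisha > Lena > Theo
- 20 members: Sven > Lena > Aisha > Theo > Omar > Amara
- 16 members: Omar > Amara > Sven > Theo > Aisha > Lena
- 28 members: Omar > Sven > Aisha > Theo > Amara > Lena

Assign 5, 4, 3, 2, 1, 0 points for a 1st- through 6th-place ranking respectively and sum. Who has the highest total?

Sven

Theo: 27·2 + 4·0 + 20·2 + 16·2 + 28·2 = 182
Lena: 27·5 + 4·1 + 20·4 + 16·0 + 28·0 = 219
Sven: 27·3 + 4·3 + 20·5 + 16·3 + 28·4 = 353
Amara: 27·0 + 4·4 + 20·0 + 16·4 + 28·1 = 108
Omar: 27·1 + 4·5 + 20·1 + 16·5 + 28·5 = 287
Aisha: 27·4 + 4·2 + 20·3 + 16·1 + 28·3 = 276
Sven has the highest Borda score (353).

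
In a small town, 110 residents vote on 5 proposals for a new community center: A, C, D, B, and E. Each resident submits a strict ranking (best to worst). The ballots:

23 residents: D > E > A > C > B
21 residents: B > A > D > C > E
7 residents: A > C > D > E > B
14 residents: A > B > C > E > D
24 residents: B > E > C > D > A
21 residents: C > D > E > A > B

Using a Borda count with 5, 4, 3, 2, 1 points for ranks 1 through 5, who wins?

D

A: 23·3 + 21·4 + 7·5 + 14·5 + 24·1 + 21·2 = 324
C: 23·2 + 21·2 + 7·4 + 14·3 + 24·3 + 21·5 = 335
D: 23·5 + 21·3 + 7·3 + 14·1 + 24·2 + 21·4 = 345
B: 23·1 + 21·5 + 7·1 + 14·4 + 24·5 + 21·1 = 332
E: 23·4 + 21·1 + 7·2 + 14·2 + 24·4 + 21·3 = 314
D has the highest Borda score (345).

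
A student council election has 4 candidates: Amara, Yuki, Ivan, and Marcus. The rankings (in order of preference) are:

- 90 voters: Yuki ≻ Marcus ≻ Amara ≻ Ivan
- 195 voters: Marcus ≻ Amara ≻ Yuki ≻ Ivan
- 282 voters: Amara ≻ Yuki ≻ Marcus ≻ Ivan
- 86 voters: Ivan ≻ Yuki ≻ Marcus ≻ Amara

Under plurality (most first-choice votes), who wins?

First-place votes: Amara 282, Yuki 90, Ivan 86, Marcus 195.
Amara has the most first-place votes.

Amara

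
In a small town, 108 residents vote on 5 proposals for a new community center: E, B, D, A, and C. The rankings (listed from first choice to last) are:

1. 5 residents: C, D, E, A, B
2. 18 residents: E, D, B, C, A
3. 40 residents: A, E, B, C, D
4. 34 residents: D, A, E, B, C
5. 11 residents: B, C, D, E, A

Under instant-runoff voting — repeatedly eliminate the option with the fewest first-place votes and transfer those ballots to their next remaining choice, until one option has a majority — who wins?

D

Round 1: E 18, B 11, D 34, A 40, C 5. Eliminate C.
Round 2: E 18, B 11, D 39, A 40. Eliminate B.
Round 3: E 18, D 50, A 40. Eliminate E.
Round 4: D 68, A 40. D has a majority.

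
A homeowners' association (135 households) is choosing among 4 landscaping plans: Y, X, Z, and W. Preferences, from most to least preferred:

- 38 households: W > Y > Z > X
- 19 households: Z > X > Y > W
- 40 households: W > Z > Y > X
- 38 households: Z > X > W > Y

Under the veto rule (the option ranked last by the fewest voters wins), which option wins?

Last-place votes: Y 38, X 78, Z 0, W 19.
Z is ranked last by the fewest voters, so Z wins.

Z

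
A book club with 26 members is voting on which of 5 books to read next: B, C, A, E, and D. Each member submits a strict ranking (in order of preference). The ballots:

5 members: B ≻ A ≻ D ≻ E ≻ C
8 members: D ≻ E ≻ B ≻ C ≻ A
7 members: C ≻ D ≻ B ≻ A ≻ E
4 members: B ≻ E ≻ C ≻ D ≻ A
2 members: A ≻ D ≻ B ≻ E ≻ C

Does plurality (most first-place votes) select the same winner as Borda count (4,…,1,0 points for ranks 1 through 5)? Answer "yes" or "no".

no

Plurality — first-place votes: B 9, C 7, A 2, E 0, D 8. Winner: B.
Borda — scores: B 70, C 44, A 30, E 43, D 73. Winner: D.
The two methods disagree.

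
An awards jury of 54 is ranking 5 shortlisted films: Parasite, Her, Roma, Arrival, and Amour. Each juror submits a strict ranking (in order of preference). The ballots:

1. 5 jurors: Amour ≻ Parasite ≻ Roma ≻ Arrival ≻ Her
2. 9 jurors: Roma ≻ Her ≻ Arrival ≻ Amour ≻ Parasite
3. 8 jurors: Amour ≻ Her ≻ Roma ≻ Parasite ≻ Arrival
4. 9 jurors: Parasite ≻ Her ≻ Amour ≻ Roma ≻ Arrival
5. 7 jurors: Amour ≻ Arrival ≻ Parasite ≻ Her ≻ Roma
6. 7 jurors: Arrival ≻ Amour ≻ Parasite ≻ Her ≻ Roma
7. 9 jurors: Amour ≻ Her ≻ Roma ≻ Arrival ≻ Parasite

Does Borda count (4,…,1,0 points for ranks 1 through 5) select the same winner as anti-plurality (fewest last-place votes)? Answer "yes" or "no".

yes

Borda — scores: Parasite 87, Her 119, Roma 89, Arrival 81, Amour 164. Winner: Amour.
Anti-plurality — last-place votes: Parasite 18, Her 5, Roma 14, Arrival 17, Amour 0. Winner: Amour.
The two methods agree.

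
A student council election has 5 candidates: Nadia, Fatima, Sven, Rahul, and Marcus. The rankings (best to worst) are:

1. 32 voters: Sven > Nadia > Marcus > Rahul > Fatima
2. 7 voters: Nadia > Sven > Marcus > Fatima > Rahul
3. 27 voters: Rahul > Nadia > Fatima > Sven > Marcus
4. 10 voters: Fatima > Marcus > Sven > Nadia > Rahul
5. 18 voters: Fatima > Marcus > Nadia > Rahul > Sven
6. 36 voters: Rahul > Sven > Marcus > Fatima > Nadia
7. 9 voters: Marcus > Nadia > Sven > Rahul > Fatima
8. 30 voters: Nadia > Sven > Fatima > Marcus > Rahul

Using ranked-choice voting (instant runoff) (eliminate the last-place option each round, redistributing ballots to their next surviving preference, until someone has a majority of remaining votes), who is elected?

Nadia

Round 1: Nadia 37, Fatima 28, Sven 32, Rahul 63, Marcus 9. Eliminate Marcus.
Round 2: Nadia 46, Fatima 28, Sven 32, Rahul 63. Eliminate Fatima.
Round 3: Nadia 64, Sven 42, Rahul 63. Eliminate Sven.
Round 4: Nadia 106, Rahul 63. Nadia has a majority.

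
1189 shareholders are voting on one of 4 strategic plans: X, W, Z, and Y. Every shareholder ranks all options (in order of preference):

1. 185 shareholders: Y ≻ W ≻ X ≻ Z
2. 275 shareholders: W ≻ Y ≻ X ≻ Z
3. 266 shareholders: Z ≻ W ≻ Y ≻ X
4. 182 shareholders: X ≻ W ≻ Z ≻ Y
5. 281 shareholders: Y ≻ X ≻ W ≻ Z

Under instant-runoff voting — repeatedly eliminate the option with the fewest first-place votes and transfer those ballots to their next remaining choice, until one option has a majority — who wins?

Round 1: X 182, W 275, Z 266, Y 466. Eliminate X.
Round 2: W 457, Z 266, Y 466. Eliminate Z.
Round 3: W 723, Y 466. W has a majority.

W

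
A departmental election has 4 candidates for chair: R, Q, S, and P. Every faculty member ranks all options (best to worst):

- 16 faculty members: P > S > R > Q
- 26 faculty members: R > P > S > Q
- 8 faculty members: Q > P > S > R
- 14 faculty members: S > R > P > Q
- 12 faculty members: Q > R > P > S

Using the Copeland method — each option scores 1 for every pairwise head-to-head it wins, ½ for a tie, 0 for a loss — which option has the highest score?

R: beats Q and P; ties S → score 2.5.
Q: loses to R, S, and P → score 0.
S: beats Q; ties R; loses to P → score 1.5.
P: beats Q and S; loses to R → score 2.
R has the best pairwise record.

R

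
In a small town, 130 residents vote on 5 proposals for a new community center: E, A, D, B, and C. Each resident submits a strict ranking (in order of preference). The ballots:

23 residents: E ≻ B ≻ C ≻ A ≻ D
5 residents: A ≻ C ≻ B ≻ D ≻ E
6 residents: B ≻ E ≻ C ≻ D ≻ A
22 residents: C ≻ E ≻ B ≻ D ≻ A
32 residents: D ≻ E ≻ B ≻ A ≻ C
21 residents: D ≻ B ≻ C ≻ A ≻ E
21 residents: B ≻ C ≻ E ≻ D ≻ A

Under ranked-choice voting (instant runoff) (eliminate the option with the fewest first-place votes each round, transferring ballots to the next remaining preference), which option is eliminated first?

A

Round 1: E 23, A 5, D 53, B 27, C 22. Eliminate A.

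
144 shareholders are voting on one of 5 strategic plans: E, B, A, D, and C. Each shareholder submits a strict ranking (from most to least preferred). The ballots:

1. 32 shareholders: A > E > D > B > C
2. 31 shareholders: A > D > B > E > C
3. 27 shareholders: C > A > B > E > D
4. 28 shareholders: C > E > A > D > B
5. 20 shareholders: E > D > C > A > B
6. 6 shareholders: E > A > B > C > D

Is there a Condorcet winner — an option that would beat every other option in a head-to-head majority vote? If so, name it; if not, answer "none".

none

Checking pairwise contests:
A beats E 90–54.
E beats B 86–58.
C beats A 75–69.
E beats D 113–31.
E beats C 89–55.
Every option loses at least one head-to-head, so there is no Condorcet winner.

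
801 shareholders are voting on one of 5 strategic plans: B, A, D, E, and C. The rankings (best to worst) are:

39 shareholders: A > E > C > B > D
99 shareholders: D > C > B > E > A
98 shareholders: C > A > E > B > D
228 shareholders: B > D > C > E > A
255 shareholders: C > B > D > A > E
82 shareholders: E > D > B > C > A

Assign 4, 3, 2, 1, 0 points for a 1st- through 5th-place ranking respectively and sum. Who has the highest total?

C

B: 39·1 + 99·2 + 98·1 + 228·4 + 255·3 + 82·2 = 2176
A: 39·4 + 99·0 + 98·3 + 228·0 + 255·1 + 82·0 = 705
D: 39·0 + 99·4 + 98·0 + 228·3 + 255·2 + 82·3 = 1836
E: 39·3 + 99·1 + 98·2 + 228·1 + 255·0 + 82·4 = 968
C: 39·2 + 99·3 + 98·4 + 228·2 + 255·4 + 82·1 = 2325
C has the highest Borda score (2325).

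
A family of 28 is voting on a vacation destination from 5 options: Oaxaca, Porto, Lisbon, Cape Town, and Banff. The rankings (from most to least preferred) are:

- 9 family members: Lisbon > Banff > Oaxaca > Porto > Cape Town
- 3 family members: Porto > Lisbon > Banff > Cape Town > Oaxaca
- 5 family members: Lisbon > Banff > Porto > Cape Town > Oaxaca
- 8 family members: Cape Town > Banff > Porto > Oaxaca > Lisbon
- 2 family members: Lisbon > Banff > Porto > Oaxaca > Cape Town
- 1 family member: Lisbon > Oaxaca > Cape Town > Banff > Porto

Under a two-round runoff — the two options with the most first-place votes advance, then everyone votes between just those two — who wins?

Lisbon

Round 1 first-place votes: Oaxaca 0, Porto 3, Lisbon 17, Cape Town 8, Banff 0.
Lisbon and Cape Town advance.
Runoff: Lisbon is preferred to Cape Town by 20 voters; Cape Town by 8.
Lisbon wins the runoff.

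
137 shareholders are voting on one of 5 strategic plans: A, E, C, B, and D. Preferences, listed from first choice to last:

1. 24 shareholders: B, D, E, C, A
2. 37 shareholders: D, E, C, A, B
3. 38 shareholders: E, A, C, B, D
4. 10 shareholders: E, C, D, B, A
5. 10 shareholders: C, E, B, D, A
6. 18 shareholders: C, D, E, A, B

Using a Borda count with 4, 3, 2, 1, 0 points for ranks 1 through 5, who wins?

E

A: 24·0 + 37·1 + 38·3 + 10·0 + 10·0 + 18·1 = 169
E: 24·2 + 37·3 + 38·4 + 10·4 + 10·3 + 18·2 = 417
C: 24·1 + 37·2 + 38·2 + 10·3 + 10·4 + 18·4 = 316
B: 24·4 + 37·0 + 38·1 + 10·1 + 10·2 + 18·0 = 164
D: 24·3 + 37·4 + 38·0 + 10·2 + 10·1 + 18·3 = 304
E has the highest Borda score (417).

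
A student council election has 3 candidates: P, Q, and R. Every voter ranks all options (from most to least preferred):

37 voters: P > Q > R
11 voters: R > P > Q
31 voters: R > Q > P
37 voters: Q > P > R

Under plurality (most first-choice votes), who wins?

First-place votes: P 37, Q 37, R 42.
R has the most first-place votes.

R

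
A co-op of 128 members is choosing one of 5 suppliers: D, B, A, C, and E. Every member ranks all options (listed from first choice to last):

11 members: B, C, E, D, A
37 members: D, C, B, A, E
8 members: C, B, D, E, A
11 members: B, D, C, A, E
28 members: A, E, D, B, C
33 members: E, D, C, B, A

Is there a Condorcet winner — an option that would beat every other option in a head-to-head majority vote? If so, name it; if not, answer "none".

Checking pairwise contests:
E beats D 72–56.
D beats B 98–30.
D beats A 100–28.
D beats C 109–19.
B beats E 67–61.
Every option loses at least one head-to-head, so there is no Condorcet winner.

none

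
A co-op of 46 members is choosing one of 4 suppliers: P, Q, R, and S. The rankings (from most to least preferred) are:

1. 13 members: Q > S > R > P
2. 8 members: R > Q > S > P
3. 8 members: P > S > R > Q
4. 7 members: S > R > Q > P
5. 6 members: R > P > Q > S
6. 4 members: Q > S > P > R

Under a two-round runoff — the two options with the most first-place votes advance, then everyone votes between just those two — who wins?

Round 1 first-place votes: P 8, Q 17, R 14, S 7.
Q and R advance.
Runoff: Q is preferred to R by 17 voters; R by 29.
R wins the runoff.

R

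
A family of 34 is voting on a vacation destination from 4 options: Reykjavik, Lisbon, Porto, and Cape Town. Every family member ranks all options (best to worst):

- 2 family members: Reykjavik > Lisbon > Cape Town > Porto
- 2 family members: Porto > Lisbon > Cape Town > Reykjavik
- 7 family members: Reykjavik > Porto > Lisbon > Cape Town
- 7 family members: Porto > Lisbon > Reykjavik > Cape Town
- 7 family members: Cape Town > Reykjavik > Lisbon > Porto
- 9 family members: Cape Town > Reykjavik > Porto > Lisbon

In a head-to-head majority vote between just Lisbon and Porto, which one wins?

Porto

Voters preferring Lisbon to Porto: 9; preferring Porto to Lisbon: 25.
Porto wins the head-to-head.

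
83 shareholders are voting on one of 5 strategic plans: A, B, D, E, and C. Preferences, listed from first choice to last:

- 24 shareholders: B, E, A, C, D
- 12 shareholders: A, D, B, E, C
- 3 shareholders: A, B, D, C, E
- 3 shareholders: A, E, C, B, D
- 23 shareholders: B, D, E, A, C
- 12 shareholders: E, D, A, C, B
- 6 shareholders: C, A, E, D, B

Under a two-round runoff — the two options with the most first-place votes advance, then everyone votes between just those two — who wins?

B

Round 1 first-place votes: A 18, B 47, D 0, E 12, C 6.
B and A advance.
Runoff: B is preferred to A by 47 voters; A by 36.
B wins the runoff.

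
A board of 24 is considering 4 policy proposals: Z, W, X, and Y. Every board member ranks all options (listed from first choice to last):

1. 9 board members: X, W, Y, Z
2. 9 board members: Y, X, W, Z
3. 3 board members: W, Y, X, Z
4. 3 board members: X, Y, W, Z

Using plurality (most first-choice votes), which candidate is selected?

X

First-place votes: Z 0, W 3, X 12, Y 9.
X has the most first-place votes.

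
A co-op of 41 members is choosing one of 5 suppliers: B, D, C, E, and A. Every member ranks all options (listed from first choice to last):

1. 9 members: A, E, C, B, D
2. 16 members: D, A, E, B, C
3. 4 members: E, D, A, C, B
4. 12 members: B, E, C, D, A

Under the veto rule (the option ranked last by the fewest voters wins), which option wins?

Last-place votes: B 4, D 9, C 16, E 0, A 12.
E is ranked last by the fewest voters, so E wins.

E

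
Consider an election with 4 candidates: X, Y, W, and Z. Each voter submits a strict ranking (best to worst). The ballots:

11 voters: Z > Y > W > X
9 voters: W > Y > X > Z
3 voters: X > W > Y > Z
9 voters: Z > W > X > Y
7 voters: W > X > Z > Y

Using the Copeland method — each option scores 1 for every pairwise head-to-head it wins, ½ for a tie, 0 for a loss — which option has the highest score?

Z

X: loses to Y, W, and Z → score 0.
Y: beats X; loses to W and Z → score 1.
W: beats X and Y; loses to Z → score 2.
Z: beats X, Y, and W → score 3.
Z has the best pairwise record.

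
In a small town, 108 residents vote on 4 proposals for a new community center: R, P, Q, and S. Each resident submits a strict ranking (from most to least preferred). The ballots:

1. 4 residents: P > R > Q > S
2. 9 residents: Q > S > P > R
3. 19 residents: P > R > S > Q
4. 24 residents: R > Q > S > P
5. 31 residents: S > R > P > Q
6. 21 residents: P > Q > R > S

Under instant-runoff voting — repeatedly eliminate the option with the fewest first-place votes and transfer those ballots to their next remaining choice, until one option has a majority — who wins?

S

Round 1: R 24, P 44, Q 9, S 31. Eliminate Q.
Round 2: R 24, P 44, S 40. Eliminate R.
Round 3: P 44, S 64. S has a majority.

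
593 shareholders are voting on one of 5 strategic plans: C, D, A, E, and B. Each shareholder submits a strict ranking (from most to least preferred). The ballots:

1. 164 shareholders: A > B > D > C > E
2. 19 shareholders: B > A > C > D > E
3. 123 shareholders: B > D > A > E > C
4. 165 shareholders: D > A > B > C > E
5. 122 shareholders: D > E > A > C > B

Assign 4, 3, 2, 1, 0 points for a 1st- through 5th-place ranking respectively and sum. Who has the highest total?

D

C: 164·1 + 19·2 + 123·0 + 165·1 + 122·1 = 489
D: 164·2 + 19·1 + 123·3 + 165·4 + 122·4 = 1864
A: 164·4 + 19·3 + 123·2 + 165·3 + 122·2 = 1698
E: 164·0 + 19·0 + 123·1 + 165·0 + 122·3 = 489
B: 164·3 + 19·4 + 123·4 + 165·2 + 122·0 = 1390
D has the highest Borda score (1864).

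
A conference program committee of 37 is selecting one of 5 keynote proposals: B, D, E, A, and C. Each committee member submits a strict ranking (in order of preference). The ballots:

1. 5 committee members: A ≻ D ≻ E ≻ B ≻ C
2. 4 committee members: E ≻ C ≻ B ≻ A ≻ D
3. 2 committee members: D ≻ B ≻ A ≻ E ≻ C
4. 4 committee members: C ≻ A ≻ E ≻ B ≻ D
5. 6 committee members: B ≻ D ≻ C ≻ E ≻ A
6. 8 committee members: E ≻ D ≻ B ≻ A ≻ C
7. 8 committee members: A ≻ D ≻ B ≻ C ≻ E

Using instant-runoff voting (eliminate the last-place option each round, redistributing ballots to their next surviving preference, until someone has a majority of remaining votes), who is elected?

Round 1: B 6, D 2, E 12, A 13, C 4. Eliminate D.
Round 2: B 8, E 12, A 13, C 4. Eliminate C.
Round 3: B 8, E 12, A 17. Eliminate B.
Round 4: E 18, A 19. A has a majority.

A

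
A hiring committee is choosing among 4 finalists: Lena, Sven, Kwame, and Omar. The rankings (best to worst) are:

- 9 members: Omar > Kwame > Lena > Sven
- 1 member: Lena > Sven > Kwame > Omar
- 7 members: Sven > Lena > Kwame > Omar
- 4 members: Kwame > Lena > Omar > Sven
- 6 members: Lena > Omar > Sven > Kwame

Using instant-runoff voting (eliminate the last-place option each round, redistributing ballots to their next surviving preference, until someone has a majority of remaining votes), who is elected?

Lena

Round 1: Lena 7, Sven 7, Kwame 4, Omar 9. Eliminate Kwame.
Round 2: Lena 11, Sven 7, Omar 9. Eliminate Sven.
Round 3: Lena 18, Omar 9. Lena has a majority.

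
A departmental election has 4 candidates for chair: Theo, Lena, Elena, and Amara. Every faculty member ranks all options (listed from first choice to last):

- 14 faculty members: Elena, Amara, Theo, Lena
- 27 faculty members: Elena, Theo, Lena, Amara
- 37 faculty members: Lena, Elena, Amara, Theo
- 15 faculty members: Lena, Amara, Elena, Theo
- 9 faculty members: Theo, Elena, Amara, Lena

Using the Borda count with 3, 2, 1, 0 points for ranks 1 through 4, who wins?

Theo: 14·1 + 27·2 + 37·0 + 15·0 + 9·3 = 95
Lena: 14·0 + 27·1 + 37·3 + 15·3 + 9·0 = 183
Elena: 14·3 + 27·3 + 37·2 + 15·1 + 9·2 = 230
Amara: 14·2 + 27·0 + 37·1 + 15·2 + 9·1 = 104
Elena has the highest Borda score (230).

Elena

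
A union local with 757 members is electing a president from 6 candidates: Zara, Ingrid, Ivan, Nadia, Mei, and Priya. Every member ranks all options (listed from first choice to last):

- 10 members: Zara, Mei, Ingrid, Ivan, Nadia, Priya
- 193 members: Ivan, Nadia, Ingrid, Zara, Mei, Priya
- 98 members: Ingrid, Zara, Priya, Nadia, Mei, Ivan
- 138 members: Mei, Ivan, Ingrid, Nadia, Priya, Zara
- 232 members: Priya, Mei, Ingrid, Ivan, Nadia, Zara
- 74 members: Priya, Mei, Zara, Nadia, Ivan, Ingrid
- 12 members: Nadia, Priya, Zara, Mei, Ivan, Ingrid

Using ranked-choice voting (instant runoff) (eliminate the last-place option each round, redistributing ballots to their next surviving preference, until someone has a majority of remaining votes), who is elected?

Round 1: Zara 10, Ingrid 98, Ivan 193, Nadia 12, Mei 138, Priya 306. Eliminate Zara.
Round 2: Ingrid 98, Ivan 193, Nadia 12, Mei 148, Priya 306. Eliminate Nadia.
Round 3: Ingrid 98, Ivan 193, Mei 148, Priya 318. Eliminate Ingrid.
Round 4: Ivan 193, Mei 148, Priya 416. Priya has a majority.

Priya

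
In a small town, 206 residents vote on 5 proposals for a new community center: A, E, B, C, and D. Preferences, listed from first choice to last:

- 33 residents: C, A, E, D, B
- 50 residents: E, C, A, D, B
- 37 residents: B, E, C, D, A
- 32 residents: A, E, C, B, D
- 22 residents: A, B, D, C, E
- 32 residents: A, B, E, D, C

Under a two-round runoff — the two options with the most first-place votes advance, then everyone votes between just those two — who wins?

Round 1 first-place votes: A 86, E 50, B 37, C 33, D 0.
A and E advance.
Runoff: A is preferred to E by 119 voters; E by 87.
A wins the runoff.

A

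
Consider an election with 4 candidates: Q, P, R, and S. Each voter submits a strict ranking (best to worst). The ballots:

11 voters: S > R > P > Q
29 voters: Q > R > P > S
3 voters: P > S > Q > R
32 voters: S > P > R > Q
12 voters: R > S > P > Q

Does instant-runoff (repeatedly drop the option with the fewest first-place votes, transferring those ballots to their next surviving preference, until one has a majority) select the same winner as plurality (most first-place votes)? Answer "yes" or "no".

yes

Instant-runoff — R1 Q 29, P 3, R 12, S 43 (P out); R2 Q 29, R 12, S 46 (S winner). Winner: S.
Plurality — first-place votes: Q 29, P 3, R 12, S 43. Winner: S.
The two methods agree.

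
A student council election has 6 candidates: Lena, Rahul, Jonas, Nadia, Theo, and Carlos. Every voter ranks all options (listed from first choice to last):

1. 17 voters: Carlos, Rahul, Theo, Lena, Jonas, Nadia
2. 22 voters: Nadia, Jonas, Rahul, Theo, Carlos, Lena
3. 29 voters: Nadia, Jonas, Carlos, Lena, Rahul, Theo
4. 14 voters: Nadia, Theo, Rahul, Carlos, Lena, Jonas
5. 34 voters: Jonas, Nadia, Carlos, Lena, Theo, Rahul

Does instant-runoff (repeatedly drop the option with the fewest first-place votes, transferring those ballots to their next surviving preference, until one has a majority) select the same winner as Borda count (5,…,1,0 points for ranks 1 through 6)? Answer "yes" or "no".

yes

Instant-runoff — R1 Lena 0, Rahul 0, Jonas 34, Nadia 65, Theo 0, Carlos 17 (Nadia winner). Winner: Nadia.
Borda — scores: Lena 174, Rahul 205, Jonas 391, Nadia 461, Theo 185, Carlos 324. Winner: Nadia.
The two methods agree.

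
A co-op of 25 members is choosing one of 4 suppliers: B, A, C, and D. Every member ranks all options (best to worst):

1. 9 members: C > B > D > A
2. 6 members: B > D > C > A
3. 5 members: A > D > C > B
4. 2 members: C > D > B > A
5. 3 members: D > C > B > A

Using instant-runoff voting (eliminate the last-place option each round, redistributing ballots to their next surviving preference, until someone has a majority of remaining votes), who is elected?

Round 1: B 6, A 5, C 11, D 3. Eliminate D.
Round 2: B 6, A 5, C 14. C has a majority.

C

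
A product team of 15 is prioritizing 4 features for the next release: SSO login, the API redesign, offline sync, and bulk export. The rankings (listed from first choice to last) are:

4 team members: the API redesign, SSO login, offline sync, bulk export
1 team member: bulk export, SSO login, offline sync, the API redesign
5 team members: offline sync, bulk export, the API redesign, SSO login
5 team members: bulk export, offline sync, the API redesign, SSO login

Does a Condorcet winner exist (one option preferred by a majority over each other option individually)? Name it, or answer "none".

offline sync

offline sync vs SSO login: 10–5 for offline sync.
offline sync vs the API redesign: 11–4 for offline sync.
offline sync vs bulk export: 9–6 for offline sync.
offline sync beats every other option head-to-head.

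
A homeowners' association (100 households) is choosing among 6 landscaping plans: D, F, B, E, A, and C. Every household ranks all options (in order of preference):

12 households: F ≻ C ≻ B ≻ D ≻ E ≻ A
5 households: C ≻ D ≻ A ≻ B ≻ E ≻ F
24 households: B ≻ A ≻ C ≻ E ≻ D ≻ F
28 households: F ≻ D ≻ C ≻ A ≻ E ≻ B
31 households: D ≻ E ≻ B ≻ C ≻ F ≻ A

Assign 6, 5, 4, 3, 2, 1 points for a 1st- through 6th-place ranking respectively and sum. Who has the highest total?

D

D: 12·3 + 5·5 + 24·2 + 28·5 + 31·6 = 435
F: 12·6 + 5·1 + 24·1 + 28·6 + 31·2 = 331
B: 12·4 + 5·3 + 24·6 + 28·1 + 31·4 = 359
E: 12·2 + 5·2 + 24·3 + 28·2 + 31·5 = 317
A: 12·1 + 5·4 + 24·5 + 28·3 + 31·1 = 267
C: 12·5 + 5·6 + 24·4 + 28·4 + 31·3 = 391
D has the highest Borda score (435).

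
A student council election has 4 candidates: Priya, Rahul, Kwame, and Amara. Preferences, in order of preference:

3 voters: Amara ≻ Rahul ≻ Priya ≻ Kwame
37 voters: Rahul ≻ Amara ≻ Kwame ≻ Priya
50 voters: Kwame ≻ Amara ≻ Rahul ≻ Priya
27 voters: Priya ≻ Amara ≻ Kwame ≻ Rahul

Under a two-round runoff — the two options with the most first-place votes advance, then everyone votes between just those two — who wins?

Kwame

Round 1 first-place votes: Priya 27, Rahul 37, Kwame 50, Amara 3.
Kwame and Rahul advance.
Runoff: Kwame is preferred to Rahul by 77 voters; Rahul by 40.
Kwame wins the runoff.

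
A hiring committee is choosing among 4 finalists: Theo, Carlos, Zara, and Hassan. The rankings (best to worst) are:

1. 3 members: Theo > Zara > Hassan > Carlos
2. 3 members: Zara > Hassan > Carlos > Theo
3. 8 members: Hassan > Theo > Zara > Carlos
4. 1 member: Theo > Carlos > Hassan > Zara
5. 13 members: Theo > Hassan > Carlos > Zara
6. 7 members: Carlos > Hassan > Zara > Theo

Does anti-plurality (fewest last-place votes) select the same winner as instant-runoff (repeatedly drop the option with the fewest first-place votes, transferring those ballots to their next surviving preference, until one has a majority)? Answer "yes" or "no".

Anti-plurality — last-place votes: Theo 10, Carlos 11, Zara 14, Hassan 0. Winner: Hassan.
Instant-runoff — R1 Theo 17, Carlos 7, Zara 3, Hassan 8 (Zara out); R2 Theo 17, Carlos 7, Hassan 11 (Carlos out); R3 Theo 17, Hassan 18 (Hassan winner). Winner: Hassan.
The two methods agree.

yes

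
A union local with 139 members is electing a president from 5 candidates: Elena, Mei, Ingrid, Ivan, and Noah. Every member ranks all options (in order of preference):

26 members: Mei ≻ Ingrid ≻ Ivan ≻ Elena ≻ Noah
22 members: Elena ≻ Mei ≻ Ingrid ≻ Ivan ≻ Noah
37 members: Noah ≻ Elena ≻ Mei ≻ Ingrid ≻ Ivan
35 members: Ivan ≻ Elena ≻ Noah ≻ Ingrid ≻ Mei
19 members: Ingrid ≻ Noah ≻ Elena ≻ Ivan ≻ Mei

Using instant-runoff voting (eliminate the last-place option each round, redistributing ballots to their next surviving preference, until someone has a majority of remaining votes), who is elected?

Round 1: Elena 22, Mei 26, Ingrid 19, Ivan 35, Noah 37. Eliminate Ingrid.
Round 2: Elena 22, Mei 26, Ivan 35, Noah 56. Eliminate Elena.
Round 3: Mei 48, Ivan 35, Noah 56. Eliminate Ivan.
Round 4: Mei 48, Noah 91. Noah has a majority.

Noah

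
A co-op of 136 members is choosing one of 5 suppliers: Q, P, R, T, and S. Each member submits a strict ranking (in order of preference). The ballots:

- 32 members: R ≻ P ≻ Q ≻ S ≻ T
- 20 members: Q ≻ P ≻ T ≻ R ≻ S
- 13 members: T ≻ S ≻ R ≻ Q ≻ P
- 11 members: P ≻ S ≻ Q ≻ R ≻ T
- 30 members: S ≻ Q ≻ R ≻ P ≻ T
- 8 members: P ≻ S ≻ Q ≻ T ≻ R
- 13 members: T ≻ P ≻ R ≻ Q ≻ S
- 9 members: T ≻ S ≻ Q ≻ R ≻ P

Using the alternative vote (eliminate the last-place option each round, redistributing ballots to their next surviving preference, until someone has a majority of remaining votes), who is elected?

Round 1: Q 20, P 19, R 32, T 35, S 30. Eliminate P.
Round 2: Q 20, R 32, T 35, S 49. Eliminate Q.
Round 3: R 32, T 55, S 49. Eliminate R.
Round 4: T 55, S 81. S has a majority.

S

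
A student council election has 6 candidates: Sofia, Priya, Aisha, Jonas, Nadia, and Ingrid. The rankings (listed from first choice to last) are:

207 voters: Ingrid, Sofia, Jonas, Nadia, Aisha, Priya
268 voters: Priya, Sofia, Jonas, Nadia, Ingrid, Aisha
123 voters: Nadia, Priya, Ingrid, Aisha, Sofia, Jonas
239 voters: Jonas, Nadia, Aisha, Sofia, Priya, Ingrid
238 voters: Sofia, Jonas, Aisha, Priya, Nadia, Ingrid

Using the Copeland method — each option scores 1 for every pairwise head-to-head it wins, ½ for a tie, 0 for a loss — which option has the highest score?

Sofia: beats Priya, Aisha, Jonas, Nadia, and Ingrid → score 5.
Priya: beats Ingrid; loses to Sofia, Aisha, Jonas, and Nadia → score 1.
Aisha: beats Priya; loses to Sofia, Jonas, Nadia, and Ingrid → score 1.
Jonas: beats Priya, Aisha, Nadia, and Ingrid; loses to Sofia → score 4.
Nadia: beats Priya, Aisha, and Ingrid; loses to Sofia and Jonas → score 3.
Ingrid: beats Aisha; loses to Sofia, Priya, Jonas, and Nadia → score 1.
Sofia has the best pairwise record.

Sofia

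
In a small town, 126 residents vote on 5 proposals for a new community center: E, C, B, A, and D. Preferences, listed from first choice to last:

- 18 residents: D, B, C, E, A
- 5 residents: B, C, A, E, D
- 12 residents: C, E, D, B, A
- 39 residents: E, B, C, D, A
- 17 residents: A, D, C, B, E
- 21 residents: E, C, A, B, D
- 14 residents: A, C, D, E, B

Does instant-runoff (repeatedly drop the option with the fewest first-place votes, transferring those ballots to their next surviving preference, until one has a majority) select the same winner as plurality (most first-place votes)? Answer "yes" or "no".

Instant-runoff — R1 E 60, C 12, B 5, A 31, D 18 (B out); R2 E 60, C 17, A 31, D 18 (C out); R3 E 72, A 36, D 18 (E winner). Winner: E.
Plurality — first-place votes: E 60, C 12, B 5, A 31, D 18. Winner: E.
The two methods agree.

yes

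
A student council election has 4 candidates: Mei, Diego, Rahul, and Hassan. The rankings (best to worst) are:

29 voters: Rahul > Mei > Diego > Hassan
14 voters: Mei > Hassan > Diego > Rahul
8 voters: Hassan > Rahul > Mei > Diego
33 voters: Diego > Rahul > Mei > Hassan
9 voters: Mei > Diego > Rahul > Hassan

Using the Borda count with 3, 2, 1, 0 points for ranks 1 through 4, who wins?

Rahul

Mei: 29·2 + 14·3 + 8·1 + 33·1 + 9·3 = 168
Diego: 29·1 + 14·1 + 8·0 + 33·3 + 9·2 = 160
Rahul: 29·3 + 14·0 + 8·2 + 33·2 + 9·1 = 178
Hassan: 29·0 + 14·2 + 8·3 + 33·0 + 9·0 = 52
Rahul has the highest Borda score (178).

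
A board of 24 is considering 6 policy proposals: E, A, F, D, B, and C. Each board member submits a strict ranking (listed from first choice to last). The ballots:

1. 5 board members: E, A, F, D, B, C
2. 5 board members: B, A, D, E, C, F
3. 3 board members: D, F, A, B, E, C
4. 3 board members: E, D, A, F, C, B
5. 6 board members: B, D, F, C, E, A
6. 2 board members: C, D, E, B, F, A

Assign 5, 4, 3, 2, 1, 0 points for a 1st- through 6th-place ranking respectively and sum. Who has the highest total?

D

E: 5·5 + 5·2 + 3·1 + 3·5 + 6·1 + 2·3 = 65
A: 5·4 + 5·4 + 3·3 + 3·3 + 6·0 + 2·0 = 58
F: 5·3 + 5·0 + 3·4 + 3·2 + 6·3 + 2·1 = 53
D: 5·2 + 5·3 + 3·5 + 3·4 + 6·4 + 2·4 = 84
B: 5·1 + 5·5 + 3·2 + 3·0 + 6·5 + 2·2 = 70
C: 5·0 + 5·1 + 3·0 + 3·1 + 6·2 + 2·5 = 30
D has the highest Borda score (84).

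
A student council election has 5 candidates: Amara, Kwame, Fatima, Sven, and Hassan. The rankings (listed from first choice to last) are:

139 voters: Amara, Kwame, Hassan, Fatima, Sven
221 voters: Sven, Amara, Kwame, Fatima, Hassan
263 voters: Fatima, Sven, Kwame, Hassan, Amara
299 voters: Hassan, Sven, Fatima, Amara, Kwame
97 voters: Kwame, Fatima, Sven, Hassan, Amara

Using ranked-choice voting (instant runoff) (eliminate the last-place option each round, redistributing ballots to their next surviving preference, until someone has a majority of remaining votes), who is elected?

Fatima

Round 1: Amara 139, Kwame 97, Fatima 263, Sven 221, Hassan 299. Eliminate Kwame.
Round 2: Amara 139, Fatima 360, Sven 221, Hassan 299. Eliminate Amara.
Round 3: Fatima 360, Sven 221, Hassan 438. Eliminate Sven.
Round 4: Fatima 581, Hassan 438. Fatima has a majority.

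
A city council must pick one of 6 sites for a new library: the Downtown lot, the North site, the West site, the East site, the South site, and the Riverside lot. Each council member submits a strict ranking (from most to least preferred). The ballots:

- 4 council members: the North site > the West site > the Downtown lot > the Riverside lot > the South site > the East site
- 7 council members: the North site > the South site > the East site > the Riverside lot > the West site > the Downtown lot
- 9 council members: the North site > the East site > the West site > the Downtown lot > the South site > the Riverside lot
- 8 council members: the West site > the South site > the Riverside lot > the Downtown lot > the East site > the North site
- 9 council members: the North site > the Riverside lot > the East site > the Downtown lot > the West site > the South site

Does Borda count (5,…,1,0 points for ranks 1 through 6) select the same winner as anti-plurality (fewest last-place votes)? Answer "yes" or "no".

Borda — scores: the Downtown lot 64, the North site 145, the West site 99, the East site 92, the South site 73, the Riverside lot 82. Winner: the North site.
Anti-plurality — last-place votes: the Downtown lot 7, the North site 8, the West site 0, the East site 4, the South site 9, the Riverside lot 9. Winner: the West site.
The two methods disagree.

no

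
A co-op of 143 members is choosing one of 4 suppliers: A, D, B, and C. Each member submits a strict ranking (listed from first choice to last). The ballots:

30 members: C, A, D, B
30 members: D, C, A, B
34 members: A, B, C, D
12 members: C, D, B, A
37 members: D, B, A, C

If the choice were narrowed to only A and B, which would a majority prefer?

Voters preferring A to B: 94; preferring B to A: 49.
A wins the head-to-head.

A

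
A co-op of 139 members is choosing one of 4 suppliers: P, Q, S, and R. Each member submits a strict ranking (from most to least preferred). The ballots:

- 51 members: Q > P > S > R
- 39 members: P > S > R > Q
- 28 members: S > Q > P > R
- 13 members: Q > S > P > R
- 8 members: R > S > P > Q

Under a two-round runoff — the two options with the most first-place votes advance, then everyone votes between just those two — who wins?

Round 1 first-place votes: P 39, Q 64, S 28, R 8.
Q and P advance.
Runoff: Q is preferred to P by 92 voters; P by 47.
Q wins the runoff.

Q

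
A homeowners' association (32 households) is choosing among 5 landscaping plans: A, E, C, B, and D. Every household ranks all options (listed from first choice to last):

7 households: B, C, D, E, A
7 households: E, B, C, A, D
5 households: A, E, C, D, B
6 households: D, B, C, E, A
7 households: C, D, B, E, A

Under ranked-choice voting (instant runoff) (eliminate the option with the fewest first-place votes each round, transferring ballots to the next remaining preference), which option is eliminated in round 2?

Round 1: A 5, E 7, C 7, B 7, D 6. Eliminate A.
Round 2: E 12, C 7, B 7, D 6. Eliminate D.

D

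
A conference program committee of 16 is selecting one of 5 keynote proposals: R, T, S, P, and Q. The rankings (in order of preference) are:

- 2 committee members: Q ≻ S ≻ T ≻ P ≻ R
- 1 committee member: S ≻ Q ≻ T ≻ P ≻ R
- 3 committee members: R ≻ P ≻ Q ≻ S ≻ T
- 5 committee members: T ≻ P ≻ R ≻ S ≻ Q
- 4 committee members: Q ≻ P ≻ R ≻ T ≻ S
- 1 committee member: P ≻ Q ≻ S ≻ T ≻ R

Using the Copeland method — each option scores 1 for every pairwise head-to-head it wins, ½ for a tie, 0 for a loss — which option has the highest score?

R: beats S; ties Q; loses to T and P → score 1.5.
T: beats R and S; ties P; loses to Q → score 2.5.
S: loses to R, T, P, and Q → score 0.
P: beats R, S, and Q; ties T → score 3.5.
Q: beats T and S; ties R; loses to P → score 2.5.
P has the best pairwise record.

P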